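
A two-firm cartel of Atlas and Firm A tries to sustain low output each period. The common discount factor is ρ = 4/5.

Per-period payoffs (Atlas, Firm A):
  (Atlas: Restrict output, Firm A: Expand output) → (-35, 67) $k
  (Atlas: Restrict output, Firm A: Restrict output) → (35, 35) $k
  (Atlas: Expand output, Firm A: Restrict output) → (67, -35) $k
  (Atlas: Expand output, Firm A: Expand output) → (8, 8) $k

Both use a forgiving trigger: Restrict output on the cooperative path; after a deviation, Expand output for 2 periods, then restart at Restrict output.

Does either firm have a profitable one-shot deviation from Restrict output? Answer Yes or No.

Comparing payoff streams over the 3 periods until play realigns: cooperate → 35(1+ρ+…+ρ^2); deviate → 67 + 8(ρ+…+ρ^2).
Cooperation is sustained iff (35−8)(ρ+…+ρ^2) ≥ 67−35.
ρ+…+ρ^2 = 4/5·(1−(4/5)^2)/(1−4/5) = 1.4400, and (67−35)/(35−8) = 1.1852.
1.4400 ≥ 1.1852, so cooperation is sustainable.

No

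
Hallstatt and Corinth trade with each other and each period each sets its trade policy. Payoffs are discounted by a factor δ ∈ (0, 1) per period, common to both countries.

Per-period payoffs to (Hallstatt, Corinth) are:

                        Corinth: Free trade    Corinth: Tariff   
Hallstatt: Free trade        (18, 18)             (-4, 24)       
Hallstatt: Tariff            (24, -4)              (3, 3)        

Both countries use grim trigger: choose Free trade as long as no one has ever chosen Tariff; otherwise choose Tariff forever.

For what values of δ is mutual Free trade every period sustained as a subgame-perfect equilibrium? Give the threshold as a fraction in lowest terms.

Cooperation forever yields 18 each period: 18/(1−δ).
Deviating yields 24 once, then 3 forever: 24 + 3δ/(1−δ).
No profitable deviation requires 18/(1−δ) ≥ 24 + 3δ/(1−δ).
Multiplying by (1−δ): 18 ≥ 24(1−δ) + 3δ = 24 − 21δ.
So 21δ ≥ 6, i.e. δ ≥ 6/21 = 2/7.

2/7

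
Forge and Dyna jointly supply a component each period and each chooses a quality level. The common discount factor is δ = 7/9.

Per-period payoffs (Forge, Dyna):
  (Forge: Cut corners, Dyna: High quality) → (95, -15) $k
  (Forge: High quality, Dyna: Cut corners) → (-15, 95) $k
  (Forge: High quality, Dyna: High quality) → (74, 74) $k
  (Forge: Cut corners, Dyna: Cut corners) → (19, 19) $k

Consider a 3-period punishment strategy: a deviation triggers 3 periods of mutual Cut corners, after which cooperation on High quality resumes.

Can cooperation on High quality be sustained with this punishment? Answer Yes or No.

IC: δ+…+δ^3 ≥ (95−74)/(74−19) = 21/55.
At δ = 7/9: partial sum = 1.8532 ≥ 0.3818. Cooperation sustainable.

Yes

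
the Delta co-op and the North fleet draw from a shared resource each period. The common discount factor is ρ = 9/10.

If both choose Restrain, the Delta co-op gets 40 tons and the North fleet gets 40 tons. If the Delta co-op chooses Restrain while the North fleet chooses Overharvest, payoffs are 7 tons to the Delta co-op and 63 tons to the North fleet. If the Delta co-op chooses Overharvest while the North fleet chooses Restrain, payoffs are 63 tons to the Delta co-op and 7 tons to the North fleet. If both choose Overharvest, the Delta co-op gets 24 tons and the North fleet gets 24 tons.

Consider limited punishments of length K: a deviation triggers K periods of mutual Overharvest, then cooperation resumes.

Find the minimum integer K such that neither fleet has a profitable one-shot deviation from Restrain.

2

IC: ρ(1−ρ^K)/(1−ρ) ≥ (63−40)/(40−24) = 23/16.
With ρ = 9/10: need 1 − ρ^K ≥ 23/16·(1−9/10)/(9/10), i.e. ρ^K ≤ 0.8403.
Since (9/10)^1 = 0.9000 and (9/10)^2 = 0.8100, the smallest such K is 2.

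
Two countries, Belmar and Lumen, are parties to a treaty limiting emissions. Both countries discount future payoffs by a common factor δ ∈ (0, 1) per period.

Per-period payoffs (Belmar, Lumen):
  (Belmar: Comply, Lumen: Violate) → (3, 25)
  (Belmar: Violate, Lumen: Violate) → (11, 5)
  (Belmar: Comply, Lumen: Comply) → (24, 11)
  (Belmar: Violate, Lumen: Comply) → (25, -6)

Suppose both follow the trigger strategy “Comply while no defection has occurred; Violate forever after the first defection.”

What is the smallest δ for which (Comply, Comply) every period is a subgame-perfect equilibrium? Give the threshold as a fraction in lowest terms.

For Belmar: deviation gain 25−24 = 1, per-period punishment loss 24−11 = 13. IC gives δ ≥ 1/14.
For Lumen: gain 14, loss 6 per period, so δ ≥ 14/20 = 7/10.
The tighter constraint is Lumen's, so cooperation needs δ ≥ 7/10.

7/10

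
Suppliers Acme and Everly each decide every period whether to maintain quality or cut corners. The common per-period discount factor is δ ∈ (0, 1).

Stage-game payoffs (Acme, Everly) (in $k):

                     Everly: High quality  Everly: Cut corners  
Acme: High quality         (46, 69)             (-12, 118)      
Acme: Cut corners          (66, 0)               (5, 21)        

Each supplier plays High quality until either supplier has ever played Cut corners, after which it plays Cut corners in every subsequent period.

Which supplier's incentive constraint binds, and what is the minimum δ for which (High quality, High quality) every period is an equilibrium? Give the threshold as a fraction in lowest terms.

Acme's threshold: (66−46)/(66−5) = 20/61.
Everly's threshold: (118−69)/(118−21) = 49/97.
20/61 < 49/97, so Everly binds and δ* = 49/97.

Everly; δ ≥ 49/97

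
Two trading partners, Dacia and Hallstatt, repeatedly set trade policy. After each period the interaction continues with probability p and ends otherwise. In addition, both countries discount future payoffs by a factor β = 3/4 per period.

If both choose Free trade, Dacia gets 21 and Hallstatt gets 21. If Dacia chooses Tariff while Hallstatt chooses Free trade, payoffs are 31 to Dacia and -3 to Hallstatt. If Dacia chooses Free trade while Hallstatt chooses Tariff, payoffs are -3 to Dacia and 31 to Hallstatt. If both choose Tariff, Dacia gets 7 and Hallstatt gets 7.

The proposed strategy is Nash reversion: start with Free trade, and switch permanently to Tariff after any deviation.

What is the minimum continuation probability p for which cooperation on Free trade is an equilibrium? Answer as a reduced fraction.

5/9

With continuation probability p and discount β, the effective per-period discount factor is βp.
Grim-trigger IC: βp ≥ (31−21)/(31−7) = 5/12.
So p ≥ (5/12)/(3/4) = 5/9.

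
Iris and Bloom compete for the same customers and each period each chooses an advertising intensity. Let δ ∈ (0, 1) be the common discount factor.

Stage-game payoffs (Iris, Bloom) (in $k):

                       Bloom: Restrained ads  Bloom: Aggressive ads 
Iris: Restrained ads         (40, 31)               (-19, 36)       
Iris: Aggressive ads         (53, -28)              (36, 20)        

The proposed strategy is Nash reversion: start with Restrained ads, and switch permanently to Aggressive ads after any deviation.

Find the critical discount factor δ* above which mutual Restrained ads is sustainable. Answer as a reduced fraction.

13/17

Iris's threshold: (53−40)/(53−36) = 13/17.
Bloom's threshold: (36−31)/(36−20) = 5/16.
13/17 > 5/16, so Iris binds and δ* = 13/17.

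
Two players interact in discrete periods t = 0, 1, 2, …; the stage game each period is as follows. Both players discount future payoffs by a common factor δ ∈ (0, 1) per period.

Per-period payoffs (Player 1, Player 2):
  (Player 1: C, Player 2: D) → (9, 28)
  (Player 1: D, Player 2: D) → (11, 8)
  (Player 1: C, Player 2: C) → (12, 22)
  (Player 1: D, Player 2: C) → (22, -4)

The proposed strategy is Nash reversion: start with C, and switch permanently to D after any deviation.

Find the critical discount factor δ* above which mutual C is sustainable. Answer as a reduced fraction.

10/11

Player 1's threshold: (22−12)/(22−11) = 10/11.
Player 2's threshold: (28−22)/(28−8) = 3/10.
10/11 > 3/10, so Player 1 binds and δ* = 10/11.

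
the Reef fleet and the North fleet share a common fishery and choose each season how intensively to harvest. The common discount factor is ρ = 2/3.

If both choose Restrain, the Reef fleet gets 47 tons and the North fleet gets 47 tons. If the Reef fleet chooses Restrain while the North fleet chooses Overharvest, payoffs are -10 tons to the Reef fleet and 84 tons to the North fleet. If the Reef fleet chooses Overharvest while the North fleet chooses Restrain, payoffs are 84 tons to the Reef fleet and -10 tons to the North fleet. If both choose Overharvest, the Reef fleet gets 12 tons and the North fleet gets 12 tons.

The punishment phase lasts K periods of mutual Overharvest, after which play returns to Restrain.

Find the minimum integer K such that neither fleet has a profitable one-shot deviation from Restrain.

2

IC: ρ(1−ρ^K)/(1−ρ) ≥ (84−47)/(47−12) = 37/35.
With ρ = 2/3: need 1 − ρ^K ≥ 37/35·(1−2/3)/(2/3), i.e. ρ^K ≤ 0.4714.
Since (2/3)^1 = 0.6667 and (2/3)^2 = 0.4444, the smallest such K is 2.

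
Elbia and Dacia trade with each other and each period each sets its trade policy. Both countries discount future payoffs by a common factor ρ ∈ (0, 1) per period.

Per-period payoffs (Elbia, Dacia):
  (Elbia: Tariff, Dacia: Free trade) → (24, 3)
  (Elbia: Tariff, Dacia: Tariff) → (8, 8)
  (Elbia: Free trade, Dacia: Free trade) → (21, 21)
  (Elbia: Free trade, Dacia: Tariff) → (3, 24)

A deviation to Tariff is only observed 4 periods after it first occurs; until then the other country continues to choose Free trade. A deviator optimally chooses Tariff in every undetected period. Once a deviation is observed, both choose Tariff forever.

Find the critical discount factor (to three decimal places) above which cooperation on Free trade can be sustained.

A deviator earns 24 for 4 periods, then 8 forever; cooperating earns 21 forever. Multiplying the IC by (1−ρ):
21 ≥ 24(1−ρ^4) + 8ρ^4, so 16·ρ^4 ≥ 3 and ρ^4 ≥ 3/16.
ρ ≥ (3/16)^(1/4) ≈ 0.658.

0.658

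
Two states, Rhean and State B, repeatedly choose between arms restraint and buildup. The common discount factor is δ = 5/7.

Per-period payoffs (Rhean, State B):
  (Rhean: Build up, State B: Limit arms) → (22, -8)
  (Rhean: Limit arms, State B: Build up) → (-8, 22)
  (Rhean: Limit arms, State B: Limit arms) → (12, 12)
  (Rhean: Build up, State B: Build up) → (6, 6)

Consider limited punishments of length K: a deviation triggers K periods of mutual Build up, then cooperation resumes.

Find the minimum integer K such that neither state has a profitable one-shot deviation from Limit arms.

IC: δ(1−δ^K)/(1−δ) ≥ (22−12)/(12−6) = 5/3.
With δ = 5/7: need 1 − δ^K ≥ 5/3·(1−5/7)/(5/7), i.e. δ^K ≤ 0.3333.
Since (5/7)^3 = 0.3644 and (5/7)^4 = 0.2603, the smallest such K is 4.

4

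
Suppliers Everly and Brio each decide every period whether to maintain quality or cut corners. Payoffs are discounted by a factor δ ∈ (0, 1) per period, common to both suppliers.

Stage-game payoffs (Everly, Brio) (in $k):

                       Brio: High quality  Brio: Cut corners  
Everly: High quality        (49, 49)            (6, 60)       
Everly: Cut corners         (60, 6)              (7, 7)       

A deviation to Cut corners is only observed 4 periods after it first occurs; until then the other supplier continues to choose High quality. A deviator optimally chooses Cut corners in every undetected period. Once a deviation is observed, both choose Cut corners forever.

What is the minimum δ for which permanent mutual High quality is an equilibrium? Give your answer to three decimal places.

Deviating for the 4 undetected periods gains 60−49 = 11 per period over cooperation, then loses 49−7 = 42 per period forever once punishment starts.
Gain: 11(1 + δ + … + δ^3); loss: 42·δ^4/(1−δ).
No profitable deviation ⇔ 11(1−δ^4) ≤ 42·δ^4, i.e. δ^4 ≥ 11/(11+42) = 11/53.
Hence δ ≥ (11/53)^(1/4) ≈ 0.675.

0.675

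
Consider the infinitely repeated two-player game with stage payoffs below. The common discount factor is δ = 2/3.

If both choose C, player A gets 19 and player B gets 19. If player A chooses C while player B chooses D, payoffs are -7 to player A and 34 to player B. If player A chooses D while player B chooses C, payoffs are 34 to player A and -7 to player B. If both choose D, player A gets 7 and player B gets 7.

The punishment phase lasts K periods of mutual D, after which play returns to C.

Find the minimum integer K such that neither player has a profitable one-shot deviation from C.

Need Σ_{k=1}^{K} δ^k ≥ (34−19)/(19−7) = 1.2500 at δ = 2/3.
At K = 2 the sum is 1.1111 < 1.2500; at K = 3 it is 1.4074 ≥ 1.2500.
So the minimum punishment length is K = 3.

3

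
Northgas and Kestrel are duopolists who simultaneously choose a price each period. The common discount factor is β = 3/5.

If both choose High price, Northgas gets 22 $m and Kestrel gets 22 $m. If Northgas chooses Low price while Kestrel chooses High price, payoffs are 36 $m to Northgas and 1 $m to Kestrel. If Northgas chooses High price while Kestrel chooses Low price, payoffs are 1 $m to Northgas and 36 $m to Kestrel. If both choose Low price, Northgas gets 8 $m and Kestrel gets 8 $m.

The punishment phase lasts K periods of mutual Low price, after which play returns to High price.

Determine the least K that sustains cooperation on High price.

IC: β(1−β^K)/(1−β) ≥ (36−22)/(22−8) = 1.
With β = 3/5: need 1 − β^K ≥ 1·(1−3/5)/(3/5), i.e. β^K ≤ 0.3333.
Since (3/5)^2 = 0.3600 and (3/5)^3 = 0.2160, the smallest such K is 3.

3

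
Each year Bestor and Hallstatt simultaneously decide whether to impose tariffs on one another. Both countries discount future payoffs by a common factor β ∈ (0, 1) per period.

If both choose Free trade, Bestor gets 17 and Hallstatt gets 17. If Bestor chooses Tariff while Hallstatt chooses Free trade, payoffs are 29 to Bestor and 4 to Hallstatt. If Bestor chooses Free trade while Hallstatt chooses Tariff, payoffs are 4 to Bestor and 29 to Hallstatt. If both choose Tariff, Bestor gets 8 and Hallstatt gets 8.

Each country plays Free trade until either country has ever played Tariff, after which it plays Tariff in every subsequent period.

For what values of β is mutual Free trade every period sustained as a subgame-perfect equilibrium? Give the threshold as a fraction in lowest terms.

One-period gain from deviating is 29 − 17 = 12. The loss is 17 − 8 = 9 in every subsequent period, with present value 9·β/(1−β).
Deviation is unprofitable when 9·β/(1−β) ≥ 12, i.e. β/(1−β) ≥ 4/3.
Equivalently β ≥ 12/(12+9) = 4/7.

4/7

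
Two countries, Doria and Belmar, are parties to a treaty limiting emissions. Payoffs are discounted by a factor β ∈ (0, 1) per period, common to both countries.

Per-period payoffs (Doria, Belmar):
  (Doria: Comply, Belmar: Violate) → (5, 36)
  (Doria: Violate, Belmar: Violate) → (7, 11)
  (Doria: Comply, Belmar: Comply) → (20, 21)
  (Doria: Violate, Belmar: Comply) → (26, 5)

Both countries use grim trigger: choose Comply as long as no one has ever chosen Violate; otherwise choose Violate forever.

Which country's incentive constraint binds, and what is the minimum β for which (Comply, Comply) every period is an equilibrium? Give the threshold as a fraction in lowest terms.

Belmar; β ≥ 3/5

Doria's threshold: (26−20)/(26−7) = 6/19.
Belmar's threshold: (36−21)/(36−11) = 3/5.
6/19 < 3/5, so Belmar binds and β* = 3/5.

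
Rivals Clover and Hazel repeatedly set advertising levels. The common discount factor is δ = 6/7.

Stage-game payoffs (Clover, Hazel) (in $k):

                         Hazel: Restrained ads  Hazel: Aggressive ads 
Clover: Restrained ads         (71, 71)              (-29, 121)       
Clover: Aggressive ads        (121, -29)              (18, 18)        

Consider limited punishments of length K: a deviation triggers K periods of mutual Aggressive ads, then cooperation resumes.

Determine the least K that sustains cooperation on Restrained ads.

No profitable deviation requires (71−18)(δ+…+δ^K) ≥ 121−71, i.e. δ+…+δ^K ≥ 50/53 ≈ 0.9434.
With δ = 6/7, the partial sums are K=1: 0.8571, K=2: 1.5918.
K = 2 is the first length at which the sum reaches 0.9434.

2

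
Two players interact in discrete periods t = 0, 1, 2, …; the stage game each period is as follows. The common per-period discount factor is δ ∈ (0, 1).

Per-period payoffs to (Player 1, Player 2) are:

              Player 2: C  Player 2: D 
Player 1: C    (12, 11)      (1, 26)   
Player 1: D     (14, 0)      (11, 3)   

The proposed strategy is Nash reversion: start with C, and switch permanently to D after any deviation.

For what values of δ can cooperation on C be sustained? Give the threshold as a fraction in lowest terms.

2/3

Player 1's threshold: (14−12)/(14−11) = 2/3.
Player 2's threshold: (26−11)/(26−3) = 15/23.
2/3 > 15/23, so Player 1 binds and δ* = 2/3.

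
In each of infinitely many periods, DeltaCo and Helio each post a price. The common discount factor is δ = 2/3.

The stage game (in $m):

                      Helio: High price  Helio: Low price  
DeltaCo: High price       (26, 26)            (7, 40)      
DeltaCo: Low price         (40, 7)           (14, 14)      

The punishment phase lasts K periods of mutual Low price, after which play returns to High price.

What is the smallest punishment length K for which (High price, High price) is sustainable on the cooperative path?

No profitable deviation requires (26−14)(δ+…+δ^K) ≥ 40−26, i.e. δ+…+δ^K ≥ 7/6 ≈ 1.1667.
With δ = 2/3, the partial sums are K=1: 0.6667, K=2: 1.1111, K=3: 1.4074.
K = 3 is the first length at which the sum reaches 1.1667.

3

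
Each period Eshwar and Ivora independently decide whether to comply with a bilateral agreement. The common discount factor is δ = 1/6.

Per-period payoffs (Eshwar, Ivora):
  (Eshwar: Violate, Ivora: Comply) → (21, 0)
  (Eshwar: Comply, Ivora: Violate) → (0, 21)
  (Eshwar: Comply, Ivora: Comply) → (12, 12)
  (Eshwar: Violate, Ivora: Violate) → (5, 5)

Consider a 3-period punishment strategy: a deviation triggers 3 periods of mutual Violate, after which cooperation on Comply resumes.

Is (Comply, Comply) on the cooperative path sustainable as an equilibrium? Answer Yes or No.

A one-shot deviation gives 21 now, then 5 for 3 periods, then back to 12.
Gain from deviating: (21−12) today; loss: (12−5) in each of the next 3 periods.
No-deviation condition: (12−5)(δ+…+δ^3) ≥ 21−12, i.e. δ+…+δ^3 ≥ 9/7.
At δ = 1/6: δ+…+δ^3 = 0.1991 < 1.2857.
So cooperation is not sustainable.

No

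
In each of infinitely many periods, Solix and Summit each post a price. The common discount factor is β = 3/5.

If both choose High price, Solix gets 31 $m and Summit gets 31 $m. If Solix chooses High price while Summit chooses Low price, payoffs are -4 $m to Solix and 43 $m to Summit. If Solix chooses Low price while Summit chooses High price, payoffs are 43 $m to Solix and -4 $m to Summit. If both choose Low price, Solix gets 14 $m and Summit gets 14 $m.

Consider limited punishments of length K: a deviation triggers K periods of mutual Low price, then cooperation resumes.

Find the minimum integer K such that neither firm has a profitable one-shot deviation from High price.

2

IC: β(1−β^K)/(1−β) ≥ (43−31)/(31−14) = 12/17.
With β = 3/5: need 1 − β^K ≥ 12/17·(1−3/5)/(3/5), i.e. β^K ≤ 0.5294.
Since (3/5)^1 = 0.6000 and (3/5)^2 = 0.3600, the smallest such K is 2.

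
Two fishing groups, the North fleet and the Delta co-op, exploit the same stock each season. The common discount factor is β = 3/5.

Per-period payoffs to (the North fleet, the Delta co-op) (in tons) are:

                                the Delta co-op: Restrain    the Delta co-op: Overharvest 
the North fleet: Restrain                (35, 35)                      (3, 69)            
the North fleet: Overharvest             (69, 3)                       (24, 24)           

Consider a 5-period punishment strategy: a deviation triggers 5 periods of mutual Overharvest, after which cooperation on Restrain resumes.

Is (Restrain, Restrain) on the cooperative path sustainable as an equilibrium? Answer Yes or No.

No

IC: β+…+β^5 ≥ (69−35)/(35−24) = 34/11.
At β = 3/5: partial sum = 1.3834 < 3.0909. Cooperation not sustainable.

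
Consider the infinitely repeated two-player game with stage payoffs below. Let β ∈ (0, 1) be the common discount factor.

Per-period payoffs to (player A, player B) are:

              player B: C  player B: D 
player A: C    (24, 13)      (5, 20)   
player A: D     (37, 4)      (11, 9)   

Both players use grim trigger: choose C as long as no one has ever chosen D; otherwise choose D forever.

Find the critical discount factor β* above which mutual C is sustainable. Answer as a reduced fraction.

player A: cooperation gives 24 each period; deviation gives 37 once then 11 forever.
  24/(1−β) ≥ 37 + 11β/(1−β) ⇒ β ≥ 13/26 = 1/2.
player B: cooperation gives 13 each period; deviation gives 20 once then 9 forever.
  β ≥ 7/11.
Both must hold, so the binding constraint is player B's: β ≥ 7/11.

7/11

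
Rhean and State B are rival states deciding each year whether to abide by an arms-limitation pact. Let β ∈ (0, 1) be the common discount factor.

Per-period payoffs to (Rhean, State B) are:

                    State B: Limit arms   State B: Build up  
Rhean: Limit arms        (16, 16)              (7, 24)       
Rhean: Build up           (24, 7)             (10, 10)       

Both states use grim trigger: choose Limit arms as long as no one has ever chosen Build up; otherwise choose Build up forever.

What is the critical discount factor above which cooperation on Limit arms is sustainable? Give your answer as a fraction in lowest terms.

4/7

Under grim trigger the critical discount factor is (T−C)/(T−P) with T = 24, C = 16, P = 10.
β* = (24−16)/(24−10) = 8/14 = 4/7.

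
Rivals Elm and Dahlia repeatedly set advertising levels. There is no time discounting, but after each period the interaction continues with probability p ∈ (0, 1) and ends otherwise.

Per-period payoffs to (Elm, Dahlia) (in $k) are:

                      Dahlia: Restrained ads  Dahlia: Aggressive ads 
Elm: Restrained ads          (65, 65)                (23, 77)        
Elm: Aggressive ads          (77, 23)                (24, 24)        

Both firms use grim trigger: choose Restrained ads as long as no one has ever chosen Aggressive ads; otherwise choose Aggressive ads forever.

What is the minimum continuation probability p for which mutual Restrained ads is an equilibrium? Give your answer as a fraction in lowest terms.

12/53

With no time discounting, the continuation probability p plays the role of the discount factor.
Grim-trigger IC: 65/(1−p) ≥ 77 + 24p/(1−p) ⇒ p ≥ (77−65)/(77−24) = 12/53.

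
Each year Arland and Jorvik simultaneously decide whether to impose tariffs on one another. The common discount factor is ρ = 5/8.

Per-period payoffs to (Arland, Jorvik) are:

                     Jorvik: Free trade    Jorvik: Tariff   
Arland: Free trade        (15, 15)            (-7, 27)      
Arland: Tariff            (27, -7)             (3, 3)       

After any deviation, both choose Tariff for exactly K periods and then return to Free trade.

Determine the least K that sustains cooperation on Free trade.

2

No profitable deviation requires (15−3)(ρ+…+ρ^K) ≥ 27−15, i.e. ρ+…+ρ^K ≥ 1 ≈ 1.0000.
With ρ = 5/8, the partial sums are K=1: 0.6250, K=2: 1.0156.
K = 2 is the first length at which the sum reaches 1.0000.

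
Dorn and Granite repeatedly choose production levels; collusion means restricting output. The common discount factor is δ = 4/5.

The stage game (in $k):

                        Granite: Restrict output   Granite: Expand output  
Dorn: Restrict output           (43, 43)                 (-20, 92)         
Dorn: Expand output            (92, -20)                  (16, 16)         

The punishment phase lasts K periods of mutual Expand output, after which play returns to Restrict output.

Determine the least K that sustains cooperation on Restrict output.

Need Σ_{k=1}^{K} δ^k ≥ (92−43)/(43−16) = 1.8148 at δ = 4/5.
At K = 2 the sum is 1.4400 < 1.8148; at K = 3 it is 1.9520 ≥ 1.8148.
So the minimum punishment length is K = 3.

3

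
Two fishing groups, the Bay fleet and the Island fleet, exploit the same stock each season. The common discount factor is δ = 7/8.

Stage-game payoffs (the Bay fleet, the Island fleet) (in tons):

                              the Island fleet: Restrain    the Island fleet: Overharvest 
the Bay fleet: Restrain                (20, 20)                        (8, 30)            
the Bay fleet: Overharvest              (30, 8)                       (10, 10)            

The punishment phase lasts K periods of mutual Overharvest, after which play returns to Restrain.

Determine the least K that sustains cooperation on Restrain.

2

Need Σ_{k=1}^{K} δ^k ≥ (30−20)/(20−10) = 1.0000 at δ = 7/8.
At K = 1 the sum is 0.8750 < 1.0000; at K = 2 it is 1.6406 ≥ 1.0000.
So the minimum punishment length is K = 2.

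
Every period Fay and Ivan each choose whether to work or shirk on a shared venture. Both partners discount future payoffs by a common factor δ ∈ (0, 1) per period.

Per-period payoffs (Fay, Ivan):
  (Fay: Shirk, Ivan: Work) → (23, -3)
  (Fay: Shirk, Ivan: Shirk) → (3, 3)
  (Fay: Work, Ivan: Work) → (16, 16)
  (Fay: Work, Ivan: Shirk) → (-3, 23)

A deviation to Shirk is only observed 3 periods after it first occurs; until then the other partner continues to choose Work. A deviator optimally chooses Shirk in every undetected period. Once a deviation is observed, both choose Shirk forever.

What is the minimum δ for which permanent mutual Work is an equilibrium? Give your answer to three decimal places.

Deviating for the 3 undetected periods gains 23−16 = 7 per period over cooperation, then loses 16−3 = 13 per period forever once punishment starts.
Gain: 7(1 + δ + … + δ^2); loss: 13·δ^3/(1−δ).
No profitable deviation ⇔ 7(1−δ^3) ≤ 13·δ^3, i.e. δ^3 ≥ 7/(7+13) = 7/20.
Hence δ ≥ (7/20)^(1/3) ≈ 0.705.

0.705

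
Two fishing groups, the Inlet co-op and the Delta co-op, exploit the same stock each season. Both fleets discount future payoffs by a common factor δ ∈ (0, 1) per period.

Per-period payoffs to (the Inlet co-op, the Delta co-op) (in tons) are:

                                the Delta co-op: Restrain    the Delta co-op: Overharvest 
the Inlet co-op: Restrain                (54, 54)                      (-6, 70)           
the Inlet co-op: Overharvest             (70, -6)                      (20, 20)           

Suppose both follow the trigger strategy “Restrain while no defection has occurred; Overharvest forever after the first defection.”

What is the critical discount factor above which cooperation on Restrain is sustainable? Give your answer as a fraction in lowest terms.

One-period gain from deviating is 70 − 54 = 16. The loss is 54 − 20 = 34 in every subsequent period, with present value 34·δ/(1−δ).
Deviation is unprofitable when 34·δ/(1−δ) ≥ 16, i.e. δ/(1−δ) ≥ 8/17.
Equivalently δ ≥ 16/(16+34) = 8/25.

8/25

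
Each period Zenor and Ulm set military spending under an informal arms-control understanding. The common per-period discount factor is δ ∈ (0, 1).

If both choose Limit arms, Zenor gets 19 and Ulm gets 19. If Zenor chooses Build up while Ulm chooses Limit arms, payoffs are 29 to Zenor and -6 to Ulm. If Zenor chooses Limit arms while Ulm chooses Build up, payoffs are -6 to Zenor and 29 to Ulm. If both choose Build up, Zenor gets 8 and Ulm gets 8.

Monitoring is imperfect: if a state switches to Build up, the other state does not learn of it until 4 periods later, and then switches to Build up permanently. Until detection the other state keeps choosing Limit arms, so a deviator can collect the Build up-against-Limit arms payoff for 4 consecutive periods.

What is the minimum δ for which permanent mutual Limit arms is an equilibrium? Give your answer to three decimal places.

0.831

A deviator earns 29 for 4 periods, then 8 forever; cooperating earns 19 forever. Multiplying the IC by (1−δ):
19 ≥ 29(1−δ^4) + 8δ^4, so 21·δ^4 ≥ 10 and δ^4 ≥ 10/21.
δ ≥ (10/21)^(1/4) ≈ 0.831.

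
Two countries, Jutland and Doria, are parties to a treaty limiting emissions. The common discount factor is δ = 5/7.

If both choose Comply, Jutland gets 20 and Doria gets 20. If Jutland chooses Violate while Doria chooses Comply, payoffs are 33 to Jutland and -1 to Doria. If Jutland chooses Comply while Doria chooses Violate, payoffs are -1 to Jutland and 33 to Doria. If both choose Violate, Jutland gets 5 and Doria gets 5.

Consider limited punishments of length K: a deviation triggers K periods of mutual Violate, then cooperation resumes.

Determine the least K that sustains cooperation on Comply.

2

No profitable deviation requires (20−5)(δ+…+δ^K) ≥ 33−20, i.e. δ+…+δ^K ≥ 13/15 ≈ 0.8667.
With δ = 5/7, the partial sums are K=1: 0.7143, K=2: 1.2245.
K = 2 is the first length at which the sum reaches 0.8667.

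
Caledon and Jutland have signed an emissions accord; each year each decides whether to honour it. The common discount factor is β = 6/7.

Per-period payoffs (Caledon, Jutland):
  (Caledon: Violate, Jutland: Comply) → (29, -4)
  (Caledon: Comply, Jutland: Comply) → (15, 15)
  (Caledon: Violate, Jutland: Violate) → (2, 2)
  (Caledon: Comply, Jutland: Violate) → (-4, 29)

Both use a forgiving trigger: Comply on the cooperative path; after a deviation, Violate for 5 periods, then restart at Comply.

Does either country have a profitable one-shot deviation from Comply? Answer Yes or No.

No

IC: β+…+β^5 ≥ (29−15)/(15−2) = 14/13.
At β = 6/7: partial sum = 3.2240 ≥ 1.0769. Cooperation sustainable.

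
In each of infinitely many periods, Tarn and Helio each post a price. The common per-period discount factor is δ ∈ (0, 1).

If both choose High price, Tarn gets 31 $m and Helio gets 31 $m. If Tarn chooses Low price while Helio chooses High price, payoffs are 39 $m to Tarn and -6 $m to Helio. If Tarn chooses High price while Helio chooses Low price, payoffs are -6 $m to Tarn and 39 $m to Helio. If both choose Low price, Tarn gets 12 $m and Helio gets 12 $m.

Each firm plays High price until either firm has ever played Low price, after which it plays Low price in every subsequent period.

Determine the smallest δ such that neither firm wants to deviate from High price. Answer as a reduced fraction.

Cooperation forever yields 31 each period: 31/(1−δ).
Deviating yields 39 once, then 12 forever: 39 + 12δ/(1−δ).
No profitable deviation requires 31/(1−δ) ≥ 39 + 12δ/(1−δ).
Multiplying by (1−δ): 31 ≥ 39(1−δ) + 12δ = 39 − 27δ.
So 27δ ≥ 8, i.e. δ ≥ 8/27.

8/27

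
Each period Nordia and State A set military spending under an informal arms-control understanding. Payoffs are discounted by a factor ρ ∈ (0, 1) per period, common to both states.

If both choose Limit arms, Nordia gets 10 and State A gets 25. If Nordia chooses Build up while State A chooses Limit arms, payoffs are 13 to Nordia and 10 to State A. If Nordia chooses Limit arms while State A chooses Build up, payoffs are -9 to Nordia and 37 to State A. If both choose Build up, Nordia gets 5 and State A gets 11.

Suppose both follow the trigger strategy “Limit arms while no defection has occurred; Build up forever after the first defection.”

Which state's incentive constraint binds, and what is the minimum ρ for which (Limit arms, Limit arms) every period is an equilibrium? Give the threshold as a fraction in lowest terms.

State A; ρ ≥ 6/13

Nordia's threshold: (13−10)/(13−5) = 3/8.
State A's threshold: (37−25)/(37−11) = 6/13.
3/8 < 6/13, so State A binds and ρ* = 6/13.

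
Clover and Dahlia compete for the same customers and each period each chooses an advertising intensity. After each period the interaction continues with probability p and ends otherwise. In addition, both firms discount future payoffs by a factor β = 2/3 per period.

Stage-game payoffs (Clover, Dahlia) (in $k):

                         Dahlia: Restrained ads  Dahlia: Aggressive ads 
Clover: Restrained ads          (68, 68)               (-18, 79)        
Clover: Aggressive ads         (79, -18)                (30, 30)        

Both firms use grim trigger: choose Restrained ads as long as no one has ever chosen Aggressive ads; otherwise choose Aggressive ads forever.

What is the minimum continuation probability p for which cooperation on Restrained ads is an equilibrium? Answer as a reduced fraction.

With continuation probability p and discount β, the effective per-period discount factor is βp.
Grim-trigger IC: βp ≥ (79−68)/(79−30) = 11/49.
So p ≥ (11/49)/(2/3) = 33/98.

33/98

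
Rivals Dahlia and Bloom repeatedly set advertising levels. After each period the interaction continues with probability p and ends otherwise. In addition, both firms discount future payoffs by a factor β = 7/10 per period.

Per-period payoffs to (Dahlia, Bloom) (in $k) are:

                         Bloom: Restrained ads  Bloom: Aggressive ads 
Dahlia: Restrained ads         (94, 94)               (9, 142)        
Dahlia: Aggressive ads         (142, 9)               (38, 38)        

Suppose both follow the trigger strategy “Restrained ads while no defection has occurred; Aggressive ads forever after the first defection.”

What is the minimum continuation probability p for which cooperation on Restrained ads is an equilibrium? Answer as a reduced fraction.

60/91

Expected continuation weight on next period's payoff is β·p = 7/10·p, which plays the role of the discount factor.
Cooperation requires 7/10·p ≥ (142−94)/(142−38) = 6/13, hence p ≥ 60/91.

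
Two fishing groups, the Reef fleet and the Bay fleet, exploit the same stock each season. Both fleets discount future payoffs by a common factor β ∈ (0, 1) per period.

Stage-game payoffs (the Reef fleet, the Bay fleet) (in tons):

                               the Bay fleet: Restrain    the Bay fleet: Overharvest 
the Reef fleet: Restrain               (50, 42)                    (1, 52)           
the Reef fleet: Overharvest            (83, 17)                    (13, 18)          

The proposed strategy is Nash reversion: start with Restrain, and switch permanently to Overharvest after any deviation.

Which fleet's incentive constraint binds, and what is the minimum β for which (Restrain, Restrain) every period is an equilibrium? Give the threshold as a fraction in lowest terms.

the Reef fleet; β ≥ 33/70

the Reef fleet's threshold: (83−50)/(83−13) = 33/70.
the Bay fleet's threshold: (52−42)/(52−18) = 5/17.
33/70 > 5/17, so the Reef fleet binds and β* = 33/70.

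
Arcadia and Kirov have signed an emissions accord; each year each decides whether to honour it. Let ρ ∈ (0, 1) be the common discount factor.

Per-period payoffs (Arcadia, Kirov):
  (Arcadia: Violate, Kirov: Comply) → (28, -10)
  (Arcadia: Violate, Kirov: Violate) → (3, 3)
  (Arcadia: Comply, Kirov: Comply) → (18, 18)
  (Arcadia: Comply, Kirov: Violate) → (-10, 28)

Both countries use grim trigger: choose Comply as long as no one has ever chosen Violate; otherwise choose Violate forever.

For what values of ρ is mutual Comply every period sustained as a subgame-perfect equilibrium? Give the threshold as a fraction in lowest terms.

18/(1−ρ) ≥ 28 + 3ρ/(1−ρ)
18 ≥ 28 − 25ρ
ρ ≥ 10/25 = 2/5.

2/5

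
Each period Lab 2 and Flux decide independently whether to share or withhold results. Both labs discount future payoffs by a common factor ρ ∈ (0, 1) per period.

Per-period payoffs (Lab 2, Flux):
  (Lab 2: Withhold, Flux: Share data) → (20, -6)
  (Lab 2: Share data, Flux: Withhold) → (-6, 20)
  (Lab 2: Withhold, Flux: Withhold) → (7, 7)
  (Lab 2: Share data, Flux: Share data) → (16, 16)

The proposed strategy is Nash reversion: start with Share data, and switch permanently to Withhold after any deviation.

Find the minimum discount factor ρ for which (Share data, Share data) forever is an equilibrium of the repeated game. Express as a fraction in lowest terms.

4/13

Under grim trigger the critical discount factor is (T−C)/(T−P) with T = 20, C = 16, P = 7.
ρ* = (20−16)/(20−7) = 4/13.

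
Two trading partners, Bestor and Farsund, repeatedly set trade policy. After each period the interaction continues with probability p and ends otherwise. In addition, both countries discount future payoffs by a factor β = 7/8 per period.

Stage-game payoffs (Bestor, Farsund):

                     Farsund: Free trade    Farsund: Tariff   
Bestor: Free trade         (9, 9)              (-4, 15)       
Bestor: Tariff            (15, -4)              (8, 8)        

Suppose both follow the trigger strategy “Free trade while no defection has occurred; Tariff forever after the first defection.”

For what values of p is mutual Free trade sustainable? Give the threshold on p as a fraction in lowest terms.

With continuation probability p and discount β, the effective per-period discount factor is βp.
Grim-trigger IC: βp ≥ (15−9)/(15−8) = 6/7.
So p ≥ (6/7)/(7/8) = 48/49.

48/49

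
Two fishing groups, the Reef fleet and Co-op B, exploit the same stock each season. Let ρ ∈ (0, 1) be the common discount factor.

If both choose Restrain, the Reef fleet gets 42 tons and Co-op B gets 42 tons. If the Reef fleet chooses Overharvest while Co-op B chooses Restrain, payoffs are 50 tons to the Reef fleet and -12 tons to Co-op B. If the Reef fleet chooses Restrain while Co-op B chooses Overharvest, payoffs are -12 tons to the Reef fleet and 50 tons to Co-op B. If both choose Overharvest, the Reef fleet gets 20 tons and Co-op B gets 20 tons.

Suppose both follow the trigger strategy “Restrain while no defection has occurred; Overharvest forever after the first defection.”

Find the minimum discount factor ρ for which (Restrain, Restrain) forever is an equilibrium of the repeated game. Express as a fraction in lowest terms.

One-period gain from deviating is 50 − 42 = 8. The loss is 42 − 20 = 22 in every subsequent period, with present value 22·ρ/(1−ρ).
Deviation is unprofitable when 22·ρ/(1−ρ) ≥ 8, i.e. ρ/(1−ρ) ≥ 4/11.
Equivalently ρ ≥ 8/(8+22) = 4/15.

4/15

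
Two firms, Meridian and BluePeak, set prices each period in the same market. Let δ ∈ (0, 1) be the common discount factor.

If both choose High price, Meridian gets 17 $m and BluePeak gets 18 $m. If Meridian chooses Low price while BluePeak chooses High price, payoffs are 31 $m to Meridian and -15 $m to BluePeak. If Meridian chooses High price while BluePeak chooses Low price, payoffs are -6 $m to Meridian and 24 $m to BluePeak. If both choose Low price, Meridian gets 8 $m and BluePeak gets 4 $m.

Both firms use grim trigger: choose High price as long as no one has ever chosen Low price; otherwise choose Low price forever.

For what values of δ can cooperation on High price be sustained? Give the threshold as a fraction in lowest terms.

14/23

For Meridian: deviation gain 31−17 = 14, per-period punishment loss 17−8 = 9. IC gives δ ≥ 14/23.
For BluePeak: gain 6, loss 14 per period, so δ ≥ 6/20 = 3/10.
The tighter constraint is Meridian's, so cooperation needs δ ≥ 14/23.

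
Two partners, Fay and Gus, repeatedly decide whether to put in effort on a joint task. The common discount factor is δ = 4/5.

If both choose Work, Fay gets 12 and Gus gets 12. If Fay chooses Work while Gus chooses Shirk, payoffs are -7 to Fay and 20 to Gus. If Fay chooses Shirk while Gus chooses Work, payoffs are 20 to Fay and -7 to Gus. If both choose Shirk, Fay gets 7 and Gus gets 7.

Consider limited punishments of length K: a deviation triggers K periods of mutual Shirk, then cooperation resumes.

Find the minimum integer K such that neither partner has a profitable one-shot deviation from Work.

IC: δ(1−δ^K)/(1−δ) ≥ (20−12)/(12−7) = 8/5.
With δ = 4/5: need 1 − δ^K ≥ 8/5·(1−4/5)/(4/5), i.e. δ^K ≤ 0.6000.
Since (4/5)^2 = 0.6400 and (4/5)^3 = 0.5120, the smallest such K is 3.

3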